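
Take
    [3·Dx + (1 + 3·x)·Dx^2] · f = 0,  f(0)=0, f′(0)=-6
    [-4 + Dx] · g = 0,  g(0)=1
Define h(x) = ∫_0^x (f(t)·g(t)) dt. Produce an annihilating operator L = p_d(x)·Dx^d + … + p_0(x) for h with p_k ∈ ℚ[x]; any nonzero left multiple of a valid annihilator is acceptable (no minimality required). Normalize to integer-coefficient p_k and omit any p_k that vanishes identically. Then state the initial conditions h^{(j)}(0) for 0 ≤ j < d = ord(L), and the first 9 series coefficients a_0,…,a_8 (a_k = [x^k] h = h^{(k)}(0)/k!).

f: a_k = 0, -6, 9, -18, 81/2, -486/5, 243, -4374/7, 6561/4, …
g: a_k = 1, 4, 8, 32/3, 32/3, 128/15, 256/45, 1024/315, 512/315, …
Sym-product of L_f,L_g gives L₀ (≤ ord 2).
Integrate: L := L₀·Dx.
L = (4 + 48·x)·Dx + (-5 - 24·x)·Dx^2 + (1 + 3·x)·Dx^3  (order 3).
h: a_k = 0, 0, -3, -5, -15/2, -47/10, -118/15, 31/7, -7759/420, …
ICs: h(0) = 0, h′(0) = 0, h′′(0) = -6.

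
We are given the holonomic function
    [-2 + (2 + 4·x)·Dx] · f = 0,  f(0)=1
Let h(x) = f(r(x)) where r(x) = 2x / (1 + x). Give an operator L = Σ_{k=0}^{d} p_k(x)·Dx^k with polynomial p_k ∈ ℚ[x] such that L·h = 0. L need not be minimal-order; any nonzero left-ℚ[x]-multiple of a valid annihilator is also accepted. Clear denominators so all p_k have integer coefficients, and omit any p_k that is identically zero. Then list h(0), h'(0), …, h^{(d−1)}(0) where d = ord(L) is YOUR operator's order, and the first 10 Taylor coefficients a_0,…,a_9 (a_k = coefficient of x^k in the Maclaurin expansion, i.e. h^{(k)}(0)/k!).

f: a_k = 1, 1, -1/2, 1/2, -5/8, 7/8, -21/16, 33/16, -429/128, 715/128, …
h₀=f(r): pull back L_f along r ⇒ L₀.
L = -2 + (1 + 6·x + 5·x^2)·Dx  (order 1).
h: a_k = 1, 2, -4, 10, -30, 102, -376, 1462, -5900, 24470, …
ICs: h(0) = 1.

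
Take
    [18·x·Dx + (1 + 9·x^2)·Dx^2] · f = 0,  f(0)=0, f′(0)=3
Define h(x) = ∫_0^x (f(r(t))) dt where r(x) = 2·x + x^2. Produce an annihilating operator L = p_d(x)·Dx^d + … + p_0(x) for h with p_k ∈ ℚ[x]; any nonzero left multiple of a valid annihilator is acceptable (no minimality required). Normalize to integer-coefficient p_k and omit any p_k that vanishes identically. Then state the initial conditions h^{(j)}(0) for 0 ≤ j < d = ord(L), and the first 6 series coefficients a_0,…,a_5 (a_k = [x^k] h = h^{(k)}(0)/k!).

f: a_k = 0, 3, 0, -9, 0, 243/5, …
h₀=f(r): pull back L_f along r ⇒ L₀.
h=∫h₀ ⇒ L = L₀·Dx.
L = (-1 + 72·x + 144·x^2 + 108·x^3 + 27·x^4)·Dx^2 + (1 + x + 36·x^2 + 72·x^3 + 45·x^4 + 9·x^5)·Dx^3  (order 3).
h: a_k = 0, 0, 3, 1, -18, -108/5, …
ICs: h(0) = 0, h′(0) = 0, h′′(0) = 6.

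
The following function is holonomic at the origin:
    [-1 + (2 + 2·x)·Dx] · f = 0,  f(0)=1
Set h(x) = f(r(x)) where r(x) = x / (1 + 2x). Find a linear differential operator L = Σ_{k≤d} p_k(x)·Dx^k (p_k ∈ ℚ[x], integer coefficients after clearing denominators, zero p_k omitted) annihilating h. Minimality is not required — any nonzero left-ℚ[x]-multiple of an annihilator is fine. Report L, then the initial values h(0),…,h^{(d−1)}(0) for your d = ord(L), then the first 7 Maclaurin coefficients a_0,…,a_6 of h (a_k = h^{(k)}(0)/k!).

f: a_k = 1, 1/2, -1/8, 1/16, -5/128, 7/256, -21/1024, …
h₀=f(r): pull back L_f along r ⇒ L₀.
L = -1 + (2 + 10·x + 12·x^2)·Dx  (order 1).
h: a_k = 1, 1/2, -9/8, 41/16, -757/128, 3543/256, -33645/1024, …
ICs: h(0) = 1.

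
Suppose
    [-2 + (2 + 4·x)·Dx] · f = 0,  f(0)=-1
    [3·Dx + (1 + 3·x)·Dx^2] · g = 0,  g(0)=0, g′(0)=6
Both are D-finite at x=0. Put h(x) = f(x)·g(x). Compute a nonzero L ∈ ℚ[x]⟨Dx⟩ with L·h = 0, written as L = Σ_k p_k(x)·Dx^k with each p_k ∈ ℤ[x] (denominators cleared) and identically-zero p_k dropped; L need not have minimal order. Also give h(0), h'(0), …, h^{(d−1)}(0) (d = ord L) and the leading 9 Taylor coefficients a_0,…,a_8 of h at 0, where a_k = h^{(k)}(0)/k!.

L = 3·x + (1 + 2·x)·Dx + (1 + 7·x + 16·x^2 + 12·x^3)·Dx^2  (order 2).
h: a_k = 0, -6, 3, -6, 15, -789/20, 4227/40, -40041/140, 54603/70, …
ICs: h(0) = 0, h′(0) = -6.

f: a_k = -1, -1, 1/2, -1/2, 5/8, -7/8, 21/16, -33/16, 429/128, …
g: a_k = 0, 6, -9, 18, -81/2, 486/5, -243, 4374/7, -6561/4, …
h₀=f·g: eliminate ⇒ L₀, order ≤ 1·2.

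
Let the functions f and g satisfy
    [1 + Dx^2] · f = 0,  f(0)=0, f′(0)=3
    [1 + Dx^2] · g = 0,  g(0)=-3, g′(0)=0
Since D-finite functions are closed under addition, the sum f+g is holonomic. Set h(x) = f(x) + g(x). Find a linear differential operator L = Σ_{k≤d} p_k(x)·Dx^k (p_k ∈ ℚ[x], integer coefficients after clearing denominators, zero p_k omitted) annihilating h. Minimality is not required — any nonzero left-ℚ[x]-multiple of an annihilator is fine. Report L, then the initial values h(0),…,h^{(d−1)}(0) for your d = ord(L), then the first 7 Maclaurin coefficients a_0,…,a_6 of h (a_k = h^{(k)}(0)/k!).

L = 1 + Dx^2  (order 2).
h: a_k = -3, 3, 3/2, -1/2, -1/8, 1/40, 1/240, …
ICs: h(0) = -3, h′(0) = 3.

f: a_k = 0, 3, 0, -1/2, 0, 1/40, 0, …
g: a_k = -3, 0, 3/2, 0, -1/8, 0, 1/240, …
L₀ := lclm(L_f,L_g); ord L₀ ≤ 2+2.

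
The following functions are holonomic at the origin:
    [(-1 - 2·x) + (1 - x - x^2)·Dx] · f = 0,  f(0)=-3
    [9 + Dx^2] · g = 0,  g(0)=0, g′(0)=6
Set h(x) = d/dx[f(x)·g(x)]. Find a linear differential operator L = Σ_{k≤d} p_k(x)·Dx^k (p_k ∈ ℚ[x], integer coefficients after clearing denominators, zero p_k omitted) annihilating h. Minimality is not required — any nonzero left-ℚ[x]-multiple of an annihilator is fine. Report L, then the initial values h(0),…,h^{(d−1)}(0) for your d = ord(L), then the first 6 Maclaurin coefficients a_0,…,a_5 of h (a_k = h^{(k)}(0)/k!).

f: a_k = -3, -3, -6, -9, -15, -24, …
g: a_k = 0, 6, 0, -9, 0, 81/20, …
f·g: L₀ = L_f ⊗_s L_g, ord ≤ 1·2.
h=h₀': d/dx-closure on L₀ ⇒ L.
L = (3 - 162·x - 81·x^2 + 162·x^3 + 81·x^4) + (-12 - 6·x + 54·x^2 + 36·x^3)·Dx + (7 - 16·x - 7·x^2 + 18·x^3 + 9·x^4)·Dx^2  (order 2).
h: a_k = -18, -36, -27, -108, -963/4, -4509/10, …
ICs: h(0) = -18, h′(0) = -36.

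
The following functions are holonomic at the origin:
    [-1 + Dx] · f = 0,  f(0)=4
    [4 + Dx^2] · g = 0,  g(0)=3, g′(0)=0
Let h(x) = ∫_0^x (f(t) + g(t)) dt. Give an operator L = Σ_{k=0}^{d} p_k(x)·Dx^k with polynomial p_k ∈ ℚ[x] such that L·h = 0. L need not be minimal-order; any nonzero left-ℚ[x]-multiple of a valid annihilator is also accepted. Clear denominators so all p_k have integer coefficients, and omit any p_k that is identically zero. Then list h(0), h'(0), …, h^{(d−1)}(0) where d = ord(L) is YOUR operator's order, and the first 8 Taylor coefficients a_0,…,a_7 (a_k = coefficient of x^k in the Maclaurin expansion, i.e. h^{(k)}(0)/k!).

f: a_k = 4, 4, 2, 2/3, 1/6, 1/30, 1/180, 1/1260, …
g: a_k = 3, 0, -6, 0, 2, 0, -4/15, 0, …
f+g: L₀ = lclm(L_f,L_g), ord ≤ 1+2.
h=∫h₀ ⇒ L = L₀·Dx.
L = -4·Dx + 4·Dx^2 - Dx^3 + Dx^4  (order 4).
h: a_k = 0, 7, 2, -4/3, 1/6, 13/30, 1/180, -47/1260, …
ICs: h(0) = 0, h′(0) = 7, h′′(0) = 4, h′′′(0) = -8.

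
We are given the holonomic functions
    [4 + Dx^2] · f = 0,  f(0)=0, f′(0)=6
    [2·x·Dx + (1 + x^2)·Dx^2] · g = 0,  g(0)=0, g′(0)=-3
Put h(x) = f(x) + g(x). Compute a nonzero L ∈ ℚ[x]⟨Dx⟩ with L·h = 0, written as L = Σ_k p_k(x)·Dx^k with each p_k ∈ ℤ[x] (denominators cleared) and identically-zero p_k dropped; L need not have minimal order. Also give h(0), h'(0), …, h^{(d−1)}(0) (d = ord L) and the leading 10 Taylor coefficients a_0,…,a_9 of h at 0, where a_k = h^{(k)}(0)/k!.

f: a_k = 0, 6, 0, -4, 0, 4/5, 0, -8/105, 0, 4/945, …
g: a_k = 0, -3, 0, 1, 0, -3/5, 0, 3/7, 0, -1/3, …
h₀=f+g: left-lcm gives L₀, ord ≤ 4.
L = (-32·x + 80·x^3 + 16·x^5)·Dx + (4 + 32·x^2 + 36·x^4 + 8·x^6)·Dx^2 + (-8·x + 20·x^3 + 4·x^5)·Dx^3 + (1 + 8·x^2 + 9·x^4 + 2·x^6)·Dx^4  (order 4).
h: a_k = 0, 3, 0, -3, 0, 1/5, 0, 37/105, 0, -311/945, …
ICs: h(0) = 0, h′(0) = 3, h′′(0) = 0, h′′′(0) = -18.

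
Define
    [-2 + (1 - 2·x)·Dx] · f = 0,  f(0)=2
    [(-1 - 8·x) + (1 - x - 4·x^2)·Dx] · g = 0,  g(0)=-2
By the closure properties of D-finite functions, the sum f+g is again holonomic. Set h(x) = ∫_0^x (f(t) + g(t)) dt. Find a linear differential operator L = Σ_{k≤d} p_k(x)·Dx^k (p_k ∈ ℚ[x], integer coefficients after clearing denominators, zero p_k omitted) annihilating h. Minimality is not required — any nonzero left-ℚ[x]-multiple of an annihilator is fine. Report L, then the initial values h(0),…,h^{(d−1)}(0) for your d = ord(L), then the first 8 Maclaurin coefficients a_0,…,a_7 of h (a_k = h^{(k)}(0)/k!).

L = (12 - 48·x + 192·x^2 - 128·x^3)·Dx + (-2 - 96·x^2 + 352·x^3 - 256·x^4)·Dx^2 + (-1 + 11·x - 30·x^2 + 80·x^4 - 64·x^5)·Dx^3  (order 3).
h: a_k = 0, 0, 1, -2/3, -1/2, -26/5, -11, -234/7, …
ICs: h(0) = 0, h′(0) = 0, h′′(0) = 2.

f: a_k = 2, 4, 8, 16, 32, 64, 128, 256, …
g: a_k = -2, -2, -10, -18, -58, -130, -362, -882, …
L₀ := lclm(L_f,L_g); ord L₀ ≤ 1+1.
h=∫₀ˣh₀: take L = L₀·Dx.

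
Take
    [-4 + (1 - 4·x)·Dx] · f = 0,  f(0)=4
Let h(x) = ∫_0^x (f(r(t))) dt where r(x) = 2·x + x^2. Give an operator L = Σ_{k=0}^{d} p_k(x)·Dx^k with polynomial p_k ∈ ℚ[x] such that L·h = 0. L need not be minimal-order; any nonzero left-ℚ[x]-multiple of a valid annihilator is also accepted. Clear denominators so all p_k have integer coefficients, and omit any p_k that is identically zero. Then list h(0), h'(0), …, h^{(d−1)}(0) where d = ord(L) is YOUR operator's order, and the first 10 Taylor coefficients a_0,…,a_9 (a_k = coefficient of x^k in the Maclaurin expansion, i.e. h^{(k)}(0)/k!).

L = (8 + 8·x)·Dx + (-1 + 8·x + 4·x^2)·Dx^2  (order 2).
h: a_k = 0, 4, 16, 272/3, 576, 3904, 82688/3, 1401088/7, 1483776, 100566016/9, …
ICs: h(0) = 0, h′(0) = 4.

f: a_k = 4, 16, 64, 256, 1024, 4096, 16384, 65536, 262144, 1048576, …
h₀=f(r): pull back L_f along r ⇒ L₀.
h=∫h₀ ⇒ L = L₀·Dx.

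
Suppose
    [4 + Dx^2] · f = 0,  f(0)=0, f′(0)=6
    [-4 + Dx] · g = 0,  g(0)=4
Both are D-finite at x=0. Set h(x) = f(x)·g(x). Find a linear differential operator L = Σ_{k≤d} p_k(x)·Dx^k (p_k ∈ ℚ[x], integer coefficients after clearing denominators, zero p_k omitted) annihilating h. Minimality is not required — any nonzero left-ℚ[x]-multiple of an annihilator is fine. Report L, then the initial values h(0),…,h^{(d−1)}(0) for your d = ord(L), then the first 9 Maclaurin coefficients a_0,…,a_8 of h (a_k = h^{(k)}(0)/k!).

f: a_k = 0, 6, 0, -4, 0, 4/5, 0, -8/105, 0, …
g: a_k = 4, 16, 32, 128/3, 128/3, 512/15, 1024/45, 4096/315, 2048/315, …
h₀=f·g: eliminate ⇒ L₀, order ≤ 2·1.
L = 20 - 8·Dx + Dx^2  (order 2).
h: a_k = 0, 24, 96, 176, 192, 656/5, 704/15, -928/105, -128/5, …
ICs: h(0) = 0, h′(0) = 24.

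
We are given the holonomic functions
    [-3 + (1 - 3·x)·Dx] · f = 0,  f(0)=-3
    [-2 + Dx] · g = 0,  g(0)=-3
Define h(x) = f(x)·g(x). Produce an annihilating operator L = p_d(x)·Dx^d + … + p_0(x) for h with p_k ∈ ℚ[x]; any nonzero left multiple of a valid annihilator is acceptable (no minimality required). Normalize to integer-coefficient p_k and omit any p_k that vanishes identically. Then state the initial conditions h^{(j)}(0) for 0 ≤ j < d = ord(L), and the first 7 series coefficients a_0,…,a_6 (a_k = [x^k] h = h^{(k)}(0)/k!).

L = (5 - 6·x) + (-1 + 3·x)·Dx  (order 1).
h: a_k = 9, 45, 153, 471, 1419, 21297/5, 12779, …
ICs: h(0) = 9.

f: a_k = -3, -9, -27, -81, -243, -729, -2187, …
g: a_k = -3, -6, -6, -4, -2, -4/5, -4/15, …
Product ⇒ symmetric product L₀, ord ≤ 1.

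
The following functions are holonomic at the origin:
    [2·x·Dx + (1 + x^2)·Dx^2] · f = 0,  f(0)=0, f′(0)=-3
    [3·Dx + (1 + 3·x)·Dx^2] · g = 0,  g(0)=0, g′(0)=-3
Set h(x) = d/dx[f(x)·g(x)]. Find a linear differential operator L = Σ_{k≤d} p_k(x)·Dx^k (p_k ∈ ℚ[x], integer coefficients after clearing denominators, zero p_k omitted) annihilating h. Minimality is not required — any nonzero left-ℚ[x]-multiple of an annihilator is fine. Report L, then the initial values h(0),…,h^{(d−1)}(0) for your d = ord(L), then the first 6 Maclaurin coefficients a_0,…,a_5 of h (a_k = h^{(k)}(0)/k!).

L = (264 + 1260·x + 1008·x^2 + 3420·x^3 + 3240·x^4 + 4212·x^5 + 324·x^7) + (178 + 660·x + 3828·x^2 + 7308·x^3 + 12960·x^4 + 10044·x^5 + 11340·x^6 + 324·x^7 + 1134·x^8)·Dx + (132 + 608·x + 1728·x^2 + 4568·x^3 + 6456·x^4 + 8856·x^5 + 5184·x^6 + 5544·x^7 + 324·x^8 + 648·x^9)·Dx^2 + (13 + 102·x + 341·x^2 + 744·x^3 + 1138·x^4 + 1236·x^5 + 1386·x^6 + 648·x^7 + 657·x^8 + 54·x^9 + 81·x^10)·Dx^3  (order 3).
h: a_k = 0, 18, -81/2, 96, -1125/4, 4158/5, …
ICs: h(0) = 0, h′(0) = 18, h′′(0) = -81.

f: a_k = 0, -3, 0, 1, 0, -3/5, …
g: a_k = 0, -3, 9/2, -9, 81/4, -243/5, …
f·g: L₀ = L_f ⊗_s L_g, ord ≤ 2·2.
h₀' ⇒ L via d/dx closure of L₀.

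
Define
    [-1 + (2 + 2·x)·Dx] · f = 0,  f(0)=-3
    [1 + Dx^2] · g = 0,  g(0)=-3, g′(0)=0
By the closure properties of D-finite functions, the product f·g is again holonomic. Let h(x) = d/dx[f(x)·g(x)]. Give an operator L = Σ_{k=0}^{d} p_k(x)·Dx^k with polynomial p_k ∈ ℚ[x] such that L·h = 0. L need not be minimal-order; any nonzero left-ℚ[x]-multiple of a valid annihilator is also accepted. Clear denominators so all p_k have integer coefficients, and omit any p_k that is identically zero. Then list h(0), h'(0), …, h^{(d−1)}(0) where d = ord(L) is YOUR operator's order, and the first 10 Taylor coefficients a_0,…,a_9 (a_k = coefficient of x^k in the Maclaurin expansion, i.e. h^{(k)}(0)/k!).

f: a_k = -3, -3/2, 3/8, -3/16, 15/128, -21/256, 63/1024, -99/2048, 1287/32768, -2145/65536, …
g: a_k = -3, 0, 3/2, 0, -1/8, 0, 1/240, 0, -1/13440, 0, …
L₀ := L_f ⊗_s L_g (sym. prod.), ord ≤ 2.
h=h₀': d/dx-closure on L₀ ⇒ L.
L = (53 + 144·x + 136·x^2 + 64·x^3 + 16·x^4) + (-4 - 36·x - 48·x^2 - 16·x^3)·Dx + (28 + 88·x + 108·x^2 + 64·x^3 + 16·x^4)·Dx^2  (order 2).
h: a_k = 9/2, -45/4, -81/16, 75/32, 195/256, -1047/2560, 2807/10240, -44047/143360, 728001/2293760, -1874467/5898240, …
ICs: h(0) = 9/2, h′(0) = -45/4.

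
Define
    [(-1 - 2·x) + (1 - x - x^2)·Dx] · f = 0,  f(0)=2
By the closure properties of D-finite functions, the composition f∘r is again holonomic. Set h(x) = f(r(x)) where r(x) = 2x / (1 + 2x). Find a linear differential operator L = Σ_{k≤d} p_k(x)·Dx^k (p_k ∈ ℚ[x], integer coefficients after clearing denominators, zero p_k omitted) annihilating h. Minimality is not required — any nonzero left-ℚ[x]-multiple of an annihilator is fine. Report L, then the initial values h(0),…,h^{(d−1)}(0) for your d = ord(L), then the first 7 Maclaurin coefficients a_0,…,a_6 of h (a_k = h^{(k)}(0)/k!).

f: a_k = 2, 2, 4, 6, 10, 16, 26, …
L₀ from L_f via x↦r, Dx↦r'^{-1}Dx.
L = (2 + 12·x) + (-1 - 4·x + 8·x^3)·Dx  (order 1).
h: a_k = 2, 4, 8, 0, 32, -64, 256, …
ICs: h(0) = 2.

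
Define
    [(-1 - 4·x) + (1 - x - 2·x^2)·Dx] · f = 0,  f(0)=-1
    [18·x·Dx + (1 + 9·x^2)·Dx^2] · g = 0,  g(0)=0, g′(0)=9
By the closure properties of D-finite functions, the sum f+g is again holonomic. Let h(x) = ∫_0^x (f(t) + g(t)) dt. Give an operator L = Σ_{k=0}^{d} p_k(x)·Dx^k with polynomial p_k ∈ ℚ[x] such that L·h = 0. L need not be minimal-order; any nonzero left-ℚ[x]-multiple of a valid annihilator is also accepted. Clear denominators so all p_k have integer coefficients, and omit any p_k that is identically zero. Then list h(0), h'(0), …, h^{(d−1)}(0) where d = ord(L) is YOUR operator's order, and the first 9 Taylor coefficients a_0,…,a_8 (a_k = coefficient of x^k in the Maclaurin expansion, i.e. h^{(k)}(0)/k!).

L = (-18 + 72·x + 918·x^2 + 1872·x^3 + 4608·x^4 + 1296·x^6)·Dx^2 + (8 + 30·x + 278·x^3 + 1788·x^4 + 3216·x^5 + 324·x^6 + 1296·x^7)·Dx^3 + (-1 - 4·x - 24·x^2 - 4·x^3 - 103·x^4 + 300·x^5 + 312·x^6 + 108·x^7 + 216·x^8)·Dx^4  (order 4).
h: a_k = 0, -1, 4, -1, -8, -11/5, 104/5, -43/7, -1789/14, …
ICs: h(0) = 0, h′(0) = -1, h′′(0) = 8, h′′′(0) = -6.

f: a_k = -1, -1, -3, -5, -11, -21, -43, -85, -171, …
g: a_k = 0, 9, 0, -27, 0, 729/5, 0, -6561/7, 0, …
Sum ⇒ L₀ = lclm(L_f,L_g) in ℚ(x)⟨Dx⟩.
Integrate: L := L₀·Dx.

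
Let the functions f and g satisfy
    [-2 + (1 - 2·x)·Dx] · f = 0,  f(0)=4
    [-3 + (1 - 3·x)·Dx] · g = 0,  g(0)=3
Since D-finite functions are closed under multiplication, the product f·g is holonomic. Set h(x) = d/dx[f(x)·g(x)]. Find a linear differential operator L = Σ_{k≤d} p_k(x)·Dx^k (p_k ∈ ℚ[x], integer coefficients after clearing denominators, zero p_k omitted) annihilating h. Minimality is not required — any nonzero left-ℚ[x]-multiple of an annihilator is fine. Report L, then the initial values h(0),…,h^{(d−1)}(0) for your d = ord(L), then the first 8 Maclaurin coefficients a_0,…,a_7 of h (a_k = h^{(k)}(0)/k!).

f: a_k = 4, 8, 16, 32, 64, 128, 256, 512, …
g: a_k = 3, 9, 27, 81, 243, 729, 2187, 6561, …
h₀=f·g: eliminate ⇒ L₀, order ≤ 1·1.
h₀' ⇒ L via d/dx closure of L₀.
L = (38 - 180·x + 216·x^2) + (-5 + 37·x - 90·x^2 + 72·x^3)·Dx  (order 1).
h: a_k = 60, 456, 2340, 10128, 39900, 148248, 529620, 1840416, …
ICs: h(0) = 60.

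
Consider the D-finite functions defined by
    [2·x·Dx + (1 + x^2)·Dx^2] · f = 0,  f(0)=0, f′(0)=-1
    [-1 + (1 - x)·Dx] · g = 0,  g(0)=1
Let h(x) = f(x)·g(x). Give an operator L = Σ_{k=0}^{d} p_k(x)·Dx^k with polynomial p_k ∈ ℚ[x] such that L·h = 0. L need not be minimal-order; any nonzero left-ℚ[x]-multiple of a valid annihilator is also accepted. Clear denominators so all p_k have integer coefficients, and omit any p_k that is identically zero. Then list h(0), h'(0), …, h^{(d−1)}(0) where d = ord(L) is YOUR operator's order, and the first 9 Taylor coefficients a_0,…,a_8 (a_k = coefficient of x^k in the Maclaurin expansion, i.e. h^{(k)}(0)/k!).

L = 2·x + (2 - 2·x + 4·x^2)·Dx + (-1 + x - x^2 + x^3)·Dx^2  (order 2).
h: a_k = 0, -1, -1, -2/3, -2/3, -13/15, -13/15, -76/105, -76/105, …
ICs: h(0) = 0, h′(0) = -1.

f: a_k = 0, -1, 0, 1/3, 0, -1/5, 0, 1/7, 0, …
g: a_k = 1, 1, 1, 1, 1, 1, 1, 1, 1, …
Sym-product of L_f,L_g gives L₀ (≤ ord 2).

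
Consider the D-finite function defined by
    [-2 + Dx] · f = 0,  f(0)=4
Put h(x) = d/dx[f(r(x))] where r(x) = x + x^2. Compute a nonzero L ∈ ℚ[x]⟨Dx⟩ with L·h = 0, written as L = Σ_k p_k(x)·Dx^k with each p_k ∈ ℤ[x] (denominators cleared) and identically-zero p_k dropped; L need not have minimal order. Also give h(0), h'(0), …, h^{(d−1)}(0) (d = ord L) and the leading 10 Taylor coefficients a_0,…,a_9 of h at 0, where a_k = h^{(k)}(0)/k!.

L = (4 + 8·x + 8·x^2) + (-1 - 2·x)·Dx  (order 1).
h: a_k = 8, 32, 64, 320/3, 416/3, 2432/15, 7424/45, 48896/315, 8384/63, 303872/2835, …
ICs: h(0) = 8.

f: a_k = 4, 8, 8, 16/3, 8/3, 16/15, 16/45, 32/315, 8/315, 16/2835, …
Change of var in L_f (x↦r) gives L₀.
h=h₀': d/dx-closure on L₀ ⇒ L.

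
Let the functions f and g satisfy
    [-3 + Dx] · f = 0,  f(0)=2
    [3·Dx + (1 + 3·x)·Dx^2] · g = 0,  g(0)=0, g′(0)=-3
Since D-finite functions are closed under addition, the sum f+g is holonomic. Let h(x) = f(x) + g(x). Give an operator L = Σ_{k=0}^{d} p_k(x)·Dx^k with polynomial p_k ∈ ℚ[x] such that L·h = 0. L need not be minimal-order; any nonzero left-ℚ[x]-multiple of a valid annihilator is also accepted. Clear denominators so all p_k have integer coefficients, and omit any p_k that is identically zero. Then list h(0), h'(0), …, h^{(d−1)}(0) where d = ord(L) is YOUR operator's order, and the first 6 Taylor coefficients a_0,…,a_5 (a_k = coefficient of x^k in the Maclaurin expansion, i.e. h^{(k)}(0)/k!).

f: a_k = 2, 6, 9, 9, 27/4, 81/20, …
g: a_k = 0, -3, 9/2, -9, 81/4, -243/5, …
Weyl lclm of L_f,L_g ⇒ L₀ (ord ≤ 3).
L = (-27 - 27·x)·Dx + (3 - 18·x - 27·x^2)·Dx^2 + (2 + 9·x + 9·x^2)·Dx^3  (order 3).
h: a_k = 2, 3, 27/2, 0, 27, -891/20, …
ICs: h(0) = 2, h′(0) = 3, h′′(0) = 27.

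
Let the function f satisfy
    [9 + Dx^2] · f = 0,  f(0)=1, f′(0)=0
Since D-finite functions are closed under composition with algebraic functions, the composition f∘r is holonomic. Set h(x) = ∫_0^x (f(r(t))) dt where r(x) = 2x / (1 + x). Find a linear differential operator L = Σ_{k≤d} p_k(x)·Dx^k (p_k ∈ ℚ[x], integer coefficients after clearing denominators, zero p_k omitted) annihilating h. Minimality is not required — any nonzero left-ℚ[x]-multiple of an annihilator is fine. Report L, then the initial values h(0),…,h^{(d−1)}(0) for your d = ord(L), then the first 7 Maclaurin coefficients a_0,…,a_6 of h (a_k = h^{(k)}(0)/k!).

L = 36·Dx + (2 + 6·x + 6·x^2 + 2·x^3)·Dx^2 + (1 + 4·x + 6·x^2 + 4·x^3 + x^4)·Dx^3  (order 3).
h: a_k = 0, 1, 0, -6, 9, 0, -24, …
ICs: h(0) = 0, h′(0) = 1, h′′(0) = 0.

f: a_k = 1, 0, -9/2, 0, 27/8, 0, -81/80, …
Substitute x→r, Dx→(1/r')Dx; clear ⇒ L₀.
h=∫₀ˣh₀: take L = L₀·Dx.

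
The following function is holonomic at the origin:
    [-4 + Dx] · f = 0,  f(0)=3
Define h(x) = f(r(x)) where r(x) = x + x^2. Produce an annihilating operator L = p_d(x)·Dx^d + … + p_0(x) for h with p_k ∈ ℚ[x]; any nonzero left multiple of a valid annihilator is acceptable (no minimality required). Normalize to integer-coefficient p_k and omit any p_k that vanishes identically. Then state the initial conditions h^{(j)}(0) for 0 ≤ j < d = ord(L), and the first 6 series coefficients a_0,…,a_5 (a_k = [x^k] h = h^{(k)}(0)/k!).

f: a_k = 3, 12, 24, 32, 32, 128/5, …
f∘r: x↦r, Dx↦Dx/r' in L_f ⇒ L₀.
L = (-4 - 8·x) + Dx  (order 1).
h: a_k = 3, 12, 36, 80, 152, 1248/5, …
ICs: h(0) = 3.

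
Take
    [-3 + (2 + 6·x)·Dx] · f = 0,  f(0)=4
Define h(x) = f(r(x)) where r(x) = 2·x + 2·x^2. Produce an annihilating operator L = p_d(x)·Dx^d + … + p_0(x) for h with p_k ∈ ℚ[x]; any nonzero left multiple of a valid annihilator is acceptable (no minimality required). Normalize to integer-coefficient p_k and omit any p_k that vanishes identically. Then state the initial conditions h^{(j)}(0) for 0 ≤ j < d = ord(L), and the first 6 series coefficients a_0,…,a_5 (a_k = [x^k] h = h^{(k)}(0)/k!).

L = (-3 - 6·x) + (1 + 6·x + 6·x^2)·Dx  (order 1).
h: a_k = 4, 12, -6, 18, -117/2, 405/2, …
ICs: h(0) = 4.

f: a_k = 4, 6, -9/2, 27/4, -405/32, 1701/64, …
h₀=f(r): pull back L_f along r ⇒ L₀.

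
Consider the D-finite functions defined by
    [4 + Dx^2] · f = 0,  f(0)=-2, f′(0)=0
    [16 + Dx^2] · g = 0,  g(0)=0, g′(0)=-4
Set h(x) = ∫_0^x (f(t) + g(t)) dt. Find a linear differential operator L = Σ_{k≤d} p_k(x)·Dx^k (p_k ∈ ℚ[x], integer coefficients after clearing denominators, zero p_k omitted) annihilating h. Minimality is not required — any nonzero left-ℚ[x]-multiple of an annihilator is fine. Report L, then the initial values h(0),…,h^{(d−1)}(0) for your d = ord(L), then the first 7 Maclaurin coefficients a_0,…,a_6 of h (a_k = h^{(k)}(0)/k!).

L = 64·Dx + 20·Dx^3 + Dx^5  (order 5).
h: a_k = 0, -2, -2, 4/3, 8/3, -4/15, -64/45, …
ICs: h(0) = 0, h′(0) = -2, h′′(0) = -4, h′′′(0) = 8, h′′′′(0) = 64.

f: a_k = -2, 0, 4, 0, -4/3, 0, 8/45, …
g: a_k = 0, -4, 0, 32/3, 0, -128/15, 0, …
L₀ := lclm(L_f,L_g); ord L₀ ≤ 2+2.
Integrate: L := L₀·Dx.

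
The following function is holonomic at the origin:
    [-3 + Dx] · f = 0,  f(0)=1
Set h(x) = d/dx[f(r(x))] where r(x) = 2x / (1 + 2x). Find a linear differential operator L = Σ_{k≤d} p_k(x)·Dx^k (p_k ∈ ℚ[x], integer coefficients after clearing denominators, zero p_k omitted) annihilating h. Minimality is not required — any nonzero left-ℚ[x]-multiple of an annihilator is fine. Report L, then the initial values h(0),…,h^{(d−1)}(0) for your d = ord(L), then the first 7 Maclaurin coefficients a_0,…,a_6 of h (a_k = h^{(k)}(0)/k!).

f: a_k = 1, 3, 9/2, 9/2, 27/8, 81/40, 81/80, …
f∘r: x↦r, Dx↦Dx/r' in L_f ⇒ L₀.
Differentiate: ansatz ord ≤ ord L₀ ⇒ L.
L = (2 - 8·x) + (-1 - 4·x - 4·x^2)·Dx  (order 1).
h: a_k = 6, 12, -36, 24, 84, -1656/5, 3288/5, …
ICs: h(0) = 6.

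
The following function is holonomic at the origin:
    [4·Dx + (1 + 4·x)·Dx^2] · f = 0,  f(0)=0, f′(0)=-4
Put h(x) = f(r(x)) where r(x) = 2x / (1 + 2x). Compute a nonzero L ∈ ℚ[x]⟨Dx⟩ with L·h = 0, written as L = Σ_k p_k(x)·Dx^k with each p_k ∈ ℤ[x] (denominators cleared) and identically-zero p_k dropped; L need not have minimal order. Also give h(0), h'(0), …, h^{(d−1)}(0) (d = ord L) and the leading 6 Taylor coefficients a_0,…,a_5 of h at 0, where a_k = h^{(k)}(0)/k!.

L = (12 + 40·x)·Dx + (1 + 12·x + 20·x^2)·Dx^2  (order 2).
h: a_k = 0, -8, 48, -992/3, 2496, -99968/5, …
ICs: h(0) = 0, h′(0) = -8.

f: a_k = 0, -4, 8, -64/3, 64, -1024/5, …
f∘r: x↦r, Dx↦Dx/r' in L_f ⇒ L₀.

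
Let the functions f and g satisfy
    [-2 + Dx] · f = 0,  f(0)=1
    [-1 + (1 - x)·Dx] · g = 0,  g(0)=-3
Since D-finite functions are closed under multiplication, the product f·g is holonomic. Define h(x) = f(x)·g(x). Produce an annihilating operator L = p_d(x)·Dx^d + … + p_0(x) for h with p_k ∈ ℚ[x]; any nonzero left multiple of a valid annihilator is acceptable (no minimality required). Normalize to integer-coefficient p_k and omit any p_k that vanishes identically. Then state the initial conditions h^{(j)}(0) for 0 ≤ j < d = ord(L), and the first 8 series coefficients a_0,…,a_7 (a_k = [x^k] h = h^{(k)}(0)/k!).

f: a_k = 1, 2, 2, 4/3, 2/3, 4/15, 4/45, 8/315, …
g: a_k = -3, -3, -3, -3, -3, -3, -3, -3, …
Sym-product of L_f,L_g gives L₀ (≤ ord 1).
L = (3 - 2·x) + (-1 + x)·Dx  (order 1).
h: a_k = -3, -9, -15, -19, -21, -109/5, -331/15, -155/7, …
ICs: h(0) = -3.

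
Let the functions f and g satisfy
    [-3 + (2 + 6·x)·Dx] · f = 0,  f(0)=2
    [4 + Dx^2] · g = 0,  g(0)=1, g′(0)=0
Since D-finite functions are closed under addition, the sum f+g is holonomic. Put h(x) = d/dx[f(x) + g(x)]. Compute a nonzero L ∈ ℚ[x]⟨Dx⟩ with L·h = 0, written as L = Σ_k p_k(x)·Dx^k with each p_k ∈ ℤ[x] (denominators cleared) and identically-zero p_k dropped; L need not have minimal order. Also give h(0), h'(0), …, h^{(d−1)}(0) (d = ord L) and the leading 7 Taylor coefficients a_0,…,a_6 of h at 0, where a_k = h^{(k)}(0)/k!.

L = (-1812 - 1152·x - 1728·x^2) + (-344 - 1800·x - 3456·x^2 - 3456·x^3)·Dx + (-453 - 288·x - 432·x^2)·Dx^2 + (-86 - 450·x - 864·x^2 - 864·x^3)·Dx^3  (order 3).
h: a_k = 3, -17/2, 81/8, -1087/48, 8505/128, -690953/3840, 505197/1024, …
ICs: h(0) = 3, h′(0) = -17/2, h′′(0) = 81/4.

f: a_k = 2, 3, -9/4, 27/8, -405/64, 1701/128, -15309/512, …
g: a_k = 1, 0, -2, 0, 2/3, 0, -4/45, …
h₀=f+g: left-lcm gives L₀, ord ≤ 3.
h₀' ⇒ L via d/dx closure of L₀.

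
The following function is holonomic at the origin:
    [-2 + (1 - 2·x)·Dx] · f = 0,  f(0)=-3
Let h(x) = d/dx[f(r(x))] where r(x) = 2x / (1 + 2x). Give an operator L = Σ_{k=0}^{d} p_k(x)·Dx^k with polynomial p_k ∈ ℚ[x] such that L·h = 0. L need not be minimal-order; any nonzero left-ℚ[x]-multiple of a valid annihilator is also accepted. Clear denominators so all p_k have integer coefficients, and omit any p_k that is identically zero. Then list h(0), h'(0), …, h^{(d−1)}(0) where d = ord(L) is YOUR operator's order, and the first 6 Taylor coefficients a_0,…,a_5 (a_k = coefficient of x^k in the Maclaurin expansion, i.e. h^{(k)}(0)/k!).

L = 4 + (-1 + 2·x)·Dx  (order 1).
h: a_k = -12, -48, -144, -384, -960, -2304, …
ICs: h(0) = -12.

f: a_k = -3, -6, -12, -24, -48, -96, …
Substitute x→r, Dx→(1/r')Dx; clear ⇒ L₀.
Differentiate: ansatz ord ≤ ord L₀ ⇒ L.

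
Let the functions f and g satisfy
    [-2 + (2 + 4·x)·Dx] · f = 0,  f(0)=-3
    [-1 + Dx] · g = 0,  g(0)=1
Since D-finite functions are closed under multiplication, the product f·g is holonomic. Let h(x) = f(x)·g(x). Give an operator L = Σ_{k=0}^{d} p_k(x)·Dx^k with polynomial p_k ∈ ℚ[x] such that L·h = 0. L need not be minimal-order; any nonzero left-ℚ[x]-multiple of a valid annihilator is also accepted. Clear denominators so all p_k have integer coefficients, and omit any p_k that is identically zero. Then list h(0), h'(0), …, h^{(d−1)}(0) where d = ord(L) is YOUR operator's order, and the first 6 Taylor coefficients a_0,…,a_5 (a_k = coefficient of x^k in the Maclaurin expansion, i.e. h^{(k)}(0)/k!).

f: a_k = -3, -3, 3/2, -3/2, 15/8, -21/8, …
g: a_k = 1, 1, 1/2, 1/6, 1/24, 1/120, …
L₀ := L_f ⊗_s L_g (sym. prod.), ord ≤ 1.
L = (-2 - 2·x) + (1 + 2·x)·Dx  (order 1).
h: a_k = -3, -6, -3, -2, 1/2, -7/5, …
ICs: h(0) = -3.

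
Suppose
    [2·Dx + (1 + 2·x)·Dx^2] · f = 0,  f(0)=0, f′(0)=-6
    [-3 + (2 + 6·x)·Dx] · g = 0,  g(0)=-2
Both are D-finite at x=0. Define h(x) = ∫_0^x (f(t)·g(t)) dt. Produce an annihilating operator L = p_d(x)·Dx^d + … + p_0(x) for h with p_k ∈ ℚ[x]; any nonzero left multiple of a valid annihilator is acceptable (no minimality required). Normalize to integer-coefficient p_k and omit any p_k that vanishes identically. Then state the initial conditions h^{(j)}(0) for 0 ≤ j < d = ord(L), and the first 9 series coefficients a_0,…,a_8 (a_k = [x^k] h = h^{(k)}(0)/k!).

f: a_k = 0, -6, 6, -8, 12, -96/5, 32, -384/7, 96, …
g: a_k = -2, -3, 9/4, -27/8, 405/64, -1701/128, 15309/512, -72171/1024, 2814669/16384, …
L₀ := L_f ⊗_s L_g (sym. prod.), ord ≤ 2.
h=∫h₀ ⇒ L = L₀·Dx.
L = (15 + 18·x)·Dx + (-4 - 12·x)·Dx^2 + (4 + 32·x + 84·x^2 + 72·x^3)·Dx^3  (order 3).
h: a_k = 0, 0, 6, 2, -31/8, 27/4, -3937/320, 52897/2240, -3402537/71680, …
ICs: h(0) = 0, h′(0) = 0, h′′(0) = 12.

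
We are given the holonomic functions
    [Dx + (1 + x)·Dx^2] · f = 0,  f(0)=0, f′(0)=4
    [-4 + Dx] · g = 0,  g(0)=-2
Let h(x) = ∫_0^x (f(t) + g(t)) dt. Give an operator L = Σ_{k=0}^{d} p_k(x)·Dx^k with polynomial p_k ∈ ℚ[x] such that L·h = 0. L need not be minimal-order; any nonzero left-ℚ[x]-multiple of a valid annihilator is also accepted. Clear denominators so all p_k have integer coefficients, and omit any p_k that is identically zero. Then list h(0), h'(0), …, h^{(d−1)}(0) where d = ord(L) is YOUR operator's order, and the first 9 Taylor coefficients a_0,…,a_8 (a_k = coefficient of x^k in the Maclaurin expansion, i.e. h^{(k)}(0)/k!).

f: a_k = 0, 4, -2, 4/3, -1, 4/5, -2/3, 4/7, -1/2, …
g: a_k = -2, -8, -16, -64/3, -64/3, -256/15, -512/45, -2048/315, -1024/315, …
h₀=f+g: left-lcm gives L₀, ord ≤ 3.
h=∫h₀ ⇒ L = L₀·Dx.
L = (-24 - 16·x)·Dx^2 + (-14 - 32·x - 16·x^2)·Dx^3 + (5 + 9·x + 4·x^2)·Dx^4  (order 4).
h: a_k = 0, -2, -2, -6, -5, -67/15, -122/45, -542/315, -467/630, …
ICs: h(0) = 0, h′(0) = -2, h′′(0) = -4, h′′′(0) = -36.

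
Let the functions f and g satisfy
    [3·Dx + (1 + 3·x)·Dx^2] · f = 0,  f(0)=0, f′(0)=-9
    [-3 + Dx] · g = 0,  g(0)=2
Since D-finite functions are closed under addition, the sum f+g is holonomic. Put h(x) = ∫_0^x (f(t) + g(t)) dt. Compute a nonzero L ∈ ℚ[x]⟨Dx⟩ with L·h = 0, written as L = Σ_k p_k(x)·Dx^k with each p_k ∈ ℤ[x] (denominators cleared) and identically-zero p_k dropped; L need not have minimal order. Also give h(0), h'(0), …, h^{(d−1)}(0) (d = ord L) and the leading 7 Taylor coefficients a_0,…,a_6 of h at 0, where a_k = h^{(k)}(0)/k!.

L = (-27 - 27·x)·Dx^2 + (3 - 18·x - 27·x^2)·Dx^3 + (2 + 9·x + 9·x^2)·Dx^4  (order 4).
h: a_k = 0, 2, -3/2, 15/2, -9/2, 27/2, -189/8, …
ICs: h(0) = 0, h′(0) = 2, h′′(0) = -3, h′′′(0) = 45.

f: a_k = 0, -9, 27/2, -27, 243/4, -729/5, 729/2, …
g: a_k = 2, 6, 9, 9, 27/4, 81/20, 81/40, …
Sum ⇒ L₀ = lclm(L_f,L_g) in ℚ(x)⟨Dx⟩.
∫: right-multiply L₀ by Dx.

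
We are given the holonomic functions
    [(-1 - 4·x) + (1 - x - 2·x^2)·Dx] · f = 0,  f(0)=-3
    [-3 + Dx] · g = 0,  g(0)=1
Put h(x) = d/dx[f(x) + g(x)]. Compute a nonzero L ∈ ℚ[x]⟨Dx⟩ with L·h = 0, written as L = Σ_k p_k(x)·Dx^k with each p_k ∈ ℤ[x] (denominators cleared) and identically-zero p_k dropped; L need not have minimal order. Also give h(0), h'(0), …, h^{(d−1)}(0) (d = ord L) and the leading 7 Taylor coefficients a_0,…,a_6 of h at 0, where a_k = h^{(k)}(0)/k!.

f: a_k = -3, -3, -9, -15, -33, -63, -129, …
g: a_k = 1, 3, 9/2, 9/2, 27/8, 81/40, 81/80, …
h₀=f+g: left-lcm gives L₀, ord ≤ 2.
h₀' ⇒ L via d/dx closure of L₀.
L = (12 + 126·x + 144·x^2 + 336·x^3 + 144·x^4) + (-7 - 42·x - 81·x^2 - 88·x^3 + 60·x^4 + 48·x^5)·Dx + (1 + 11·x^2 - 8·x^3 - 36·x^4 - 16·x^5)·Dx^2  (order 2).
h: a_k = 0, -9, -63/2, -237/2, -2439/8, -30717/40, -142557/80, …
ICs: h(0) = 0, h′(0) = -9.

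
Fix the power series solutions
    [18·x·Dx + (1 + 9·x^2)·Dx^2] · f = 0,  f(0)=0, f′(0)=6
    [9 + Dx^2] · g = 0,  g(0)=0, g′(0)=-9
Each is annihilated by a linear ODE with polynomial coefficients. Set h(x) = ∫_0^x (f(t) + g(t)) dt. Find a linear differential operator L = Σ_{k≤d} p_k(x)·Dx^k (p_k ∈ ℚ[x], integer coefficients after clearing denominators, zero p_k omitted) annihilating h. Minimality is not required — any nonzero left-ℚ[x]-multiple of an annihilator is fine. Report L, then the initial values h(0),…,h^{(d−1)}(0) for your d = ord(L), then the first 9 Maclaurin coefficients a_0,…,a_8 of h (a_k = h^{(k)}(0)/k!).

f: a_k = 0, 6, 0, -18, 0, 486/5, 0, -4374/7, 0, …
g: a_k = 0, -9, 0, 27/2, 0, -243/40, 0, 729/560, 0, …
Sum ⇒ L₀ = lclm(L_f,L_g) in ℚ(x)⟨Dx⟩.
h=∫h₀ ⇒ L = L₀·Dx.
L = (-1782·x + 20412·x^3 + 13122·x^5)·Dx^2 + (-9 + 567·x^2 + 6561·x^4 + 6561·x^6)·Dx^3 + (-198·x + 2268·x^3 + 1458·x^5)·Dx^4 + (-1 + 63·x^2 + 729·x^4 + 729·x^6)·Dx^5  (order 5).
h: a_k = 0, 0, -3/2, 0, -9/8, 0, 243/16, 0, -349191/4480, …
ICs: h(0) = 0, h′(0) = 0, h′′(0) = -3, h′′′(0) = 0, h′′′′(0) = -27.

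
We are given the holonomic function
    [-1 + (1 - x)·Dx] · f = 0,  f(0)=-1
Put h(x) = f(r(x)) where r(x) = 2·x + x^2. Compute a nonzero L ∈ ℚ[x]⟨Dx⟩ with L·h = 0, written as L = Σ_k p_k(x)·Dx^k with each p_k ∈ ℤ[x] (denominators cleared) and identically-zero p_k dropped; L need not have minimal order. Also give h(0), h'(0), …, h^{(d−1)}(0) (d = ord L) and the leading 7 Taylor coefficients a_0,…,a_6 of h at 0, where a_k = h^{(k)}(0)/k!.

f: a_k = -1, -1, -1, -1, -1, -1, -1, …
Substitute x→r, Dx→(1/r')Dx; clear ⇒ L₀.
L = (2 + 2·x) + (-1 + 2·x + x^2)·Dx  (order 1).
h: a_k = -1, -2, -5, -12, -29, -70, -169, …
ICs: h(0) = -1.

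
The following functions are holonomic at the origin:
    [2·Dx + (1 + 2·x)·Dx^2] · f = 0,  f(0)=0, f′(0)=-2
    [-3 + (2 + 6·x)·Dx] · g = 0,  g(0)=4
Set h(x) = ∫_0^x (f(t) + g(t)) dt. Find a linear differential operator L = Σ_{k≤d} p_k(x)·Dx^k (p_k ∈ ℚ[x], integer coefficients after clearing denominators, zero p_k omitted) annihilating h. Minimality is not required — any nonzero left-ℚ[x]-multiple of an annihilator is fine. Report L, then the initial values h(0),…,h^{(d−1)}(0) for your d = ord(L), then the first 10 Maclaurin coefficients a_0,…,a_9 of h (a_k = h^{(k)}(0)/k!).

L = (-6 + 36·x)·Dx^2 + (5 + 84·x + 180·x^2)·Dx^3 + (2 + 22·x + 72·x^2 + 72·x^3)·Dx^4  (order 4).
h: a_k = 0, 4, 2, -5/6, 49/48, -277/160, 6457/1920, -37735/5376, 439661/28672, -2552525/73728, …
ICs: h(0) = 0, h′(0) = 4, h′′(0) = 4, h′′′(0) = -5.

f: a_k = 0, -2, 2, -8/3, 4, -32/5, 32/3, -128/7, 32, -512/9, …
g: a_k = 4, 6, -9/2, 27/4, -405/32, 1701/64, -15309/256, 72171/512, -2814669/8192, 14073345/16384, …
L₀ := lclm(L_f,L_g); ord L₀ ≤ 2+1.
h=∫₀ˣh₀: take L = L₀·Dx.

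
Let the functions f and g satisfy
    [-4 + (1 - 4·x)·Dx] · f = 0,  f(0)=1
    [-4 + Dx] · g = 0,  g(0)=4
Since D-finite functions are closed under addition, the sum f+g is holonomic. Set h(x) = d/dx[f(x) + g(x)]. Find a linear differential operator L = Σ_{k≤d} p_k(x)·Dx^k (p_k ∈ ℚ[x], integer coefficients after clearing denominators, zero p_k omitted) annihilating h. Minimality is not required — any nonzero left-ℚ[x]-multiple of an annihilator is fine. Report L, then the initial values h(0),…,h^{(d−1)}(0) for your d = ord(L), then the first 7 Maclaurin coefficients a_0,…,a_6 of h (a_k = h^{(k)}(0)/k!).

f: a_k = 1, 4, 16, 64, 256, 1024, 4096, …
g: a_k = 4, 16, 32, 128/3, 128/3, 512/15, 1024/45, …
Sum ⇒ L₀ = lclm(L_f,L_g) in ℚ(x)⟨Dx⟩.
Differentiate: ansatz ord ≤ ord L₀ ⇒ L.
L = (64 + 128·x) + (-20 - 32·x + 64·x^2)·Dx + (1 - 16·x^2)·Dx^2  (order 2).
h: a_k = 20, 96, 320, 3584/3, 15872/3, 370688/15, 5165056/45, …
ICs: h(0) = 20, h′(0) = 96.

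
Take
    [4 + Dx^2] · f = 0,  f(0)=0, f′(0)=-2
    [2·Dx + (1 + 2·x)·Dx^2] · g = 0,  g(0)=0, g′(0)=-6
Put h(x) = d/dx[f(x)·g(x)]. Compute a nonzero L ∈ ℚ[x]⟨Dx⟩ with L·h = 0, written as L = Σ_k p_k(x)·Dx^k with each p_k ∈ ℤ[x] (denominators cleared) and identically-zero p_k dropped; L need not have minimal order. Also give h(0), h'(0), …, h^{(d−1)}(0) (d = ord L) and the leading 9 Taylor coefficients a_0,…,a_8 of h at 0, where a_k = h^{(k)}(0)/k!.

f: a_k = 0, -2, 0, 4/3, 0, -4/15, 0, 8/315, 0, …
g: a_k = 0, -6, 6, -8, 12, -96/5, 32, -384/7, 96, …
Sym-product of L_f,L_g gives L₀ (≤ ord 4).
Derive L from L₀ (diff closure).
L = (-400 - 1408·x - 2688·x^2 + 1536·x^3 + 11008·x^4 + 12288·x^5 + 4096·x^6) + (-192 - 512·x + 640·x^2 + 3840·x^3 + 5120·x^4 + 2048·x^5)·Dx + (-112 - 352·x - 224·x^2 + 2304·x^3 + 6272·x^4 + 6144·x^5 + 2048·x^6)·Dx^2 + (-48 - 128·x + 160·x^2 + 960·x^3 + 1280·x^4 + 512·x^5)·Dx^3 + (-3 + 112·x^2 + 480·x^3 + 880·x^4 + 768·x^5 + 256·x^6)·Dx^4  (order 4).
h: a_k = 0, 24, -36, 32, -80, 176, -1736/5, 14464/21, -9600/7, …
ICs: h(0) = 0, h′(0) = 24, h′′(0) = -72, h′′′(0) = 192.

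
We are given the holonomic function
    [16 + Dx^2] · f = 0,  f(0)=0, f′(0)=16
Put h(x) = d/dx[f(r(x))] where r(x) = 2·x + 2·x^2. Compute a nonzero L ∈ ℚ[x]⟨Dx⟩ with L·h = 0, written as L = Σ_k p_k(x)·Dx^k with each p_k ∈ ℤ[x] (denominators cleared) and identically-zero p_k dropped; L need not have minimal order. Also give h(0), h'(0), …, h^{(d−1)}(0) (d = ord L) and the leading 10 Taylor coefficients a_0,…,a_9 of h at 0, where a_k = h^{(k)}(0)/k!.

L = (76 + 512·x + 1536·x^2 + 2048·x^3 + 1024·x^4) + (-6 - 12·x)·Dx + (1 + 4·x + 4·x^2)·Dx^2  (order 2).
h: a_k = 32, 64, -1024, -4096, 1024/3, 30720, 2916352/45, -262144/45, -79413248/315, -9207808/21, …
ICs: h(0) = 32, h′(0) = 64.

f: a_k = 0, 16, 0, -128/3, 0, 512/15, 0, -4096/315, 0, 8192/2835, …
f∘r: x↦r, Dx↦Dx/r' in L_f ⇒ L₀.
h=h₀': d/dx-closure on L₀ ⇒ L.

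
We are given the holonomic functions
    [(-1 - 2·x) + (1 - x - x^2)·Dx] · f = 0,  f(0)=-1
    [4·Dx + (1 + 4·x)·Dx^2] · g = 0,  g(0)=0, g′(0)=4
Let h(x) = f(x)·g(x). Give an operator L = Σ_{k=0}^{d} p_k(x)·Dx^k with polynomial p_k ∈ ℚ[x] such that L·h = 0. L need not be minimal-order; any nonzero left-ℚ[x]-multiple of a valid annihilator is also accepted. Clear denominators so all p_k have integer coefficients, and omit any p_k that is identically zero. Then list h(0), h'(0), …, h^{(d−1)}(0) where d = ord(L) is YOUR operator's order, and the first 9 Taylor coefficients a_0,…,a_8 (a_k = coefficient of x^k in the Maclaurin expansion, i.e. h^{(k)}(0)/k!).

L = (6 + 16·x) + (-2 + 16·x + 20·x^2)·Dx + (-1 - 3·x + 5·x^2 + 4·x^3)·Dx^2  (order 2).
h: a_k = 0, -4, 4, -64/3, 140/3, -2692/15, 8248/15, -68956/35, 711028/105, …
ICs: h(0) = 0, h′(0) = -4.

f: a_k = -1, -1, -2, -3, -5, -8, -13, -21, -34, …
g: a_k = 0, 4, -8, 64/3, -64, 1024/5, -2048/3, 16384/7, -8192, …
f·g: L₀ = L_f ⊗_s L_g, ord ≤ 1·2.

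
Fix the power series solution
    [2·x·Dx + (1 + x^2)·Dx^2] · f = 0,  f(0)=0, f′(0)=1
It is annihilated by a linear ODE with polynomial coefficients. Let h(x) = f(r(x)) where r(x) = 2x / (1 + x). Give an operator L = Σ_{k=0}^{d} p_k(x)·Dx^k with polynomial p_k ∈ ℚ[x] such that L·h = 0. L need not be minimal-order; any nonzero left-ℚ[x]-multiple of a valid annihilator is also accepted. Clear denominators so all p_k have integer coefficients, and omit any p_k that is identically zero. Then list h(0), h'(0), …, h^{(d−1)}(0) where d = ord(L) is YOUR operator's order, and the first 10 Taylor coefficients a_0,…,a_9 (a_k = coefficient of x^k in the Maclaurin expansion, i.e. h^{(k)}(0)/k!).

L = (2 + 10·x)·Dx + (1 + 2·x + 5·x^2)·Dx^2  (order 2).
h: a_k = 0, 2, -2, -2/3, 6, -38/5, -22/3, 278/7, -42, -718/9, …
ICs: h(0) = 0, h′(0) = 2.

f: a_k = 0, 1, 0, -1/3, 0, 1/5, 0, -1/7, 0, 1/9, …
Substitute x→r, Dx→(1/r')Dx; clear ⇒ L₀.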